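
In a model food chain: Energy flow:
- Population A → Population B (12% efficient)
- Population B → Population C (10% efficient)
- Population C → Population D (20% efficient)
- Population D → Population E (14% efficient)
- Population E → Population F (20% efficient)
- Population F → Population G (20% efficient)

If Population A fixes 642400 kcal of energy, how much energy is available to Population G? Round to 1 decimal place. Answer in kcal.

Population B: 642400 × 0.12 = 77088 kcal
Population C: 77088 × 0.1 = 7708.8 kcal
Population D: 7708.8 × 0.2 = 1541.76 kcal
Population E: 1541.76 × 0.14 = 215.8464 kcal
Population F: 215.8464 × 0.2 = 43.16928 kcal
Population G: 43.16928 × 0.2 = 8.633856 kcal

8.6 kcal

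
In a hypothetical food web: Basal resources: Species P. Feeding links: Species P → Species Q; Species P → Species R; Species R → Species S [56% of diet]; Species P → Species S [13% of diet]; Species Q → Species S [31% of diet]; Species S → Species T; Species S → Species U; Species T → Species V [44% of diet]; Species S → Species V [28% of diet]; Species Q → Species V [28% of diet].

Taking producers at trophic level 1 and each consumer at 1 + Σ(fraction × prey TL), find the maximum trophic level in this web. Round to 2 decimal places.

Species Q: 1 + 1 = 2
Species R: 1 + 1 = 2
Species S: 1 + (0.56×2 + 0.13×1 + 0.31×2) = 2.87
Species T: 1 + 2.87 = 3.87
Species U: 1 + 2.87 = 3.87
Species V: 1 + (0.44×3.87 + 0.28×2.87 + 0.28×2) = 4.0664

4.07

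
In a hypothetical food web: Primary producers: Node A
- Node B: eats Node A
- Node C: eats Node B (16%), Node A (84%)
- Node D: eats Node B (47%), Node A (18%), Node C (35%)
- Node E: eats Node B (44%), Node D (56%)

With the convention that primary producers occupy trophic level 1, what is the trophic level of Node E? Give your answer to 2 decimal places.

Node B: 1 + 1 = 2
Node C: 1 + (0.16×2 + 0.84×1) = 2.16
Node D: 1 + (0.47×2 + 0.18×1 + 0.35×2.16) = 2.876
Node E: 1 + (0.44×2 + 0.56×2.876) = 3.49056

3.49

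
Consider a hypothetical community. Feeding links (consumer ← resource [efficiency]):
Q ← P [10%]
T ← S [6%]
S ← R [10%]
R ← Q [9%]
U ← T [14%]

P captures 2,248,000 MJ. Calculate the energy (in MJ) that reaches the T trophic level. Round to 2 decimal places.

121.39 MJ

Q: 2248000 × 0.1 = 224800 MJ
R: 224800 × 0.09 = 20232 MJ
S: 20232 × 0.1 = 2023.2 MJ
T: 2023.2 × 0.06 = 121.392 MJ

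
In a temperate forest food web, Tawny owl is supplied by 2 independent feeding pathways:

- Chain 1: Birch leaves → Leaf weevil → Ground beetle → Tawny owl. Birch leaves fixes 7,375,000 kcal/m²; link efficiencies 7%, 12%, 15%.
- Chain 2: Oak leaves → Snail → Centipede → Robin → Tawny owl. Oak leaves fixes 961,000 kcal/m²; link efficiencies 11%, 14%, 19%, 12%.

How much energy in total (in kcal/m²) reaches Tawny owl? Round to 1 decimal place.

Chain 1: 7375000 × 0.07 × 0.12 × 0.15 = 9292.5 kcal/m²
Chain 2: 961000 × 0.11 × 0.14 × 0.19 × 0.12 = 337.42632 kcal/m²
Total at Tawny owl: 9292.5 + 337.42632 = 9629.92632 kcal/m²

9629.9 kcal/m²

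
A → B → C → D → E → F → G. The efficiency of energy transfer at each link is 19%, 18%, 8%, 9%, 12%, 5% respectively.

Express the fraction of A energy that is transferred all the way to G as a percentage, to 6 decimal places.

Product of link efficiencies: 0.19 × 0.18 × 0.08 × 0.09 × 0.12 × 0.05 = 0.00000147744
As a percentage: 0.00000147744 × 100 = 0.000148%

0.000148%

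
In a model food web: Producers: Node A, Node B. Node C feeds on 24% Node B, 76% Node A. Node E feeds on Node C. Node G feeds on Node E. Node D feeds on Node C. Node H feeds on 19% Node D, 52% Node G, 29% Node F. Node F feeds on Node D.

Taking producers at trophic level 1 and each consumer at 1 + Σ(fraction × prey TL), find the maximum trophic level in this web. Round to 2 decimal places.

Node C: 1 + (0.24×1 + 0.76×1) = 2
Node D: 1 + 2 = 3
Node E: 1 + 2 = 3
Node F: 1 + 3 = 4
Node G: 1 + 3 = 4
Node H: 1 + (0.19×3 + 0.52×4 + 0.29×4) = 4.81

4.81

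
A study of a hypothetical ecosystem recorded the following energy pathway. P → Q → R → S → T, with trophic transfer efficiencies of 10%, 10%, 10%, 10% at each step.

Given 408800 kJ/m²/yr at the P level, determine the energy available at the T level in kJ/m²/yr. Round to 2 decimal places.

40.88 kJ/m²/yr

Q: 408800 × 0.1 = 40880 kJ/m²/yr
R: 40880 × 0.1 = 4088 kJ/m²/yr
S: 4088 × 0.1 = 408.8 kJ/m²/yr
T: 408.8 × 0.1 = 40.88 kJ/m²/yr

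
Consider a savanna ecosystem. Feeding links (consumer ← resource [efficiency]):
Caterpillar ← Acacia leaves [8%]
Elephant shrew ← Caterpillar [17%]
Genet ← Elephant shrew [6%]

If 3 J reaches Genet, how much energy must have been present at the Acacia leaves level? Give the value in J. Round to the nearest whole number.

3676 J

Cumulative transfer efficiency: 0.08 × 0.17 × 0.06 = 0.000816
Acacia leaves energy = 3 / 0.000816 = 3676 J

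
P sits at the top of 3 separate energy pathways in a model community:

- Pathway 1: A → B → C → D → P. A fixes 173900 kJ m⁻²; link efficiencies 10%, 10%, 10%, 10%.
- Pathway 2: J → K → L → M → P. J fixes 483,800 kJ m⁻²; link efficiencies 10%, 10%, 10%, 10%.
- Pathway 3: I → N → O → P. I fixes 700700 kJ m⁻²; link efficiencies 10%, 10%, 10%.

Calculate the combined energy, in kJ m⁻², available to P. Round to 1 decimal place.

766.5 kJ m⁻²

Pathway 1: 173900 × 0.1 × 0.1 × 0.1 × 0.1 = 17.39 kJ m⁻²
Pathway 2: 483800 × 0.1 × 0.1 × 0.1 × 0.1 = 48.38 kJ m⁻²
Pathway 3: 700700 × 0.1 × 0.1 × 0.1 = 700.7 kJ m⁻²
Total at P: 17.39 + 48.38 + 700.7 = 766.47 kJ m⁻²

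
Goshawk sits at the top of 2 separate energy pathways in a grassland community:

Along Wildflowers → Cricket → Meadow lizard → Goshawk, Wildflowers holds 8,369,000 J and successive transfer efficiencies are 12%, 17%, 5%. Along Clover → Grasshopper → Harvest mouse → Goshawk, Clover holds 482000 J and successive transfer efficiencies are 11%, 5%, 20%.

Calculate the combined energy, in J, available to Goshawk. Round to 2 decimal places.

Via Wildflowers: 8369000 × 0.12 × 0.17 × 0.05 = 8536.38 J
Via Clover: 482000 × 0.11 × 0.05 × 0.2 = 530.2 J
Total at Goshawk: 8536.38 + 530.2 = 9066.58 J

9066.58 J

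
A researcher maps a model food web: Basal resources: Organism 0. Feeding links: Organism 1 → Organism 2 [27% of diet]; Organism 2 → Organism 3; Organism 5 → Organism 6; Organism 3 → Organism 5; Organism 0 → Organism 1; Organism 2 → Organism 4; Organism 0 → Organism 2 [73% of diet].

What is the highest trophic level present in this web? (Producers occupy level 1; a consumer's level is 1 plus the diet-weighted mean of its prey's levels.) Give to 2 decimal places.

Organism 1: 1 + 1 = 2
Organism 2: 1 + (0.27×2 + 0.73×1) = 2.27
Organism 3: 1 + 2.27 = 3.27
Organism 4: 1 + 2.27 = 3.27
Organism 5: 1 + 3.27 = 4.27
Organism 6: 1 + 4.27 = 5.27

5.27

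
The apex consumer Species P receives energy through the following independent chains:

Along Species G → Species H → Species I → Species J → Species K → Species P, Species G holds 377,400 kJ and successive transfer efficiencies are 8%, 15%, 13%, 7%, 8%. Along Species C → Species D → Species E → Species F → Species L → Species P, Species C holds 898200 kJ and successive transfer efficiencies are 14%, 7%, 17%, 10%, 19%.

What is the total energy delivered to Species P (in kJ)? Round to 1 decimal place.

31.7 kJ

Via Species G: 377400 × 0.08 × 0.15 × 0.13 × 0.07 × 0.08 = 3.2969664 kJ
Via Species C: 898200 × 0.14 × 0.07 × 0.17 × 0.1 × 0.19 = 28.4316228 kJ
Total at Species P: 3.2969664 + 28.4316228 = 31.7285892 kJ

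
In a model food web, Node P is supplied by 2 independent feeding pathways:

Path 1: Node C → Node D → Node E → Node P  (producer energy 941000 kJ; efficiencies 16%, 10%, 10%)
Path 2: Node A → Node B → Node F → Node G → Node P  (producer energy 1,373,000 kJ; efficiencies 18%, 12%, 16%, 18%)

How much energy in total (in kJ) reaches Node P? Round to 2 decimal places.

2359.72 kJ

Path 1: 941000 × 0.16 × 0.1 × 0.1 = 1505.6 kJ
Path 2: 1373000 × 0.18 × 0.12 × 0.16 × 0.18 = 854.11584 kJ
Total at Node P: 1505.6 + 854.11584 = 2359.71584 kJ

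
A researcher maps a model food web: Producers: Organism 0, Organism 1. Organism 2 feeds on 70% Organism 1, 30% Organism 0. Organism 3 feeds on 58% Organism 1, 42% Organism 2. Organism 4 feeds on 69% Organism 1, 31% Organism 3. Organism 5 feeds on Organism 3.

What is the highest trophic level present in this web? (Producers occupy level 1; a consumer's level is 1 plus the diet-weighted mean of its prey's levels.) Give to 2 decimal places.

3.42

Organism 2: 1 + (0.7×1 + 0.3×1) = 2
Organism 3: 1 + (0.58×1 + 0.42×2) = 2.42
Organism 4: 1 + (0.69×1 + 0.31×2.42) = 2.4402
Organism 5: 1 + 2.42 = 3.42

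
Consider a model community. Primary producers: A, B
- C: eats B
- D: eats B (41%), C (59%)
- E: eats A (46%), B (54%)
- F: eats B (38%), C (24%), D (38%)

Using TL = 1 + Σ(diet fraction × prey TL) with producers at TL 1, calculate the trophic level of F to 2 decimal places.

C: 1 + 1 = 2
D: 1 + (0.41×1 + 0.59×2) = 2.59
E: 1 + (0.46×1 + 0.54×1) = 2
F: 1 + (0.38×1 + 0.24×2 + 0.38×2.59) = 2.8442

2.84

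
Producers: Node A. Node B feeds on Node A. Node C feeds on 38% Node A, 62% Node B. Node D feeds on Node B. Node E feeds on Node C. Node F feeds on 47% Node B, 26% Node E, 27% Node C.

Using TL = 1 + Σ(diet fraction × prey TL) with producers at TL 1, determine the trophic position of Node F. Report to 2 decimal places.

3.59

Node B: 1 + 1 = 2
Node C: 1 + (0.38×1 + 0.62×2) = 2.62
Node D: 1 + 2 = 3
Node E: 1 + 2.62 = 3.62
Node F: 1 + (0.47×2 + 0.26×3.62 + 0.27×2.62) = 3.5886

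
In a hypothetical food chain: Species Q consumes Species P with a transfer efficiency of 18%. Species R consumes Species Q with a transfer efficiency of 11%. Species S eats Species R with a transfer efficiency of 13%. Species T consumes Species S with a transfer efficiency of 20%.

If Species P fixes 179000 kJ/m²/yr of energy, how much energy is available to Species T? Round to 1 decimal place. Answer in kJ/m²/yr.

92.1 kJ/m²/yr

Species Q: 179000 × 0.18 = 32220 kJ/m²/yr
Species R: 32220 × 0.11 = 3544.2 kJ/m²/yr
Species S: 3544.2 × 0.13 = 460.746 kJ/m²/yr
Species T: 460.746 × 0.2 = 92.1492 kJ/m²/yr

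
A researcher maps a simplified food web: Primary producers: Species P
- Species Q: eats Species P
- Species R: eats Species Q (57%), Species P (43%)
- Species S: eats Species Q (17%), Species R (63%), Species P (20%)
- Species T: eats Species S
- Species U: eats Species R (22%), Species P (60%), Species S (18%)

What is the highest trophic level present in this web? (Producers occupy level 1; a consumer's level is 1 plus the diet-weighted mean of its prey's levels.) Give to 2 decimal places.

Species Q: 1 + 1 = 2
Species R: 1 + (0.57×2 + 0.43×1) = 2.57
Species S: 1 + (0.17×2 + 0.63×2.57 + 0.2×1) = 3.1591
Species T: 1 + 3.1591 = 4.1591
Species U: 1 + (0.22×2.57 + 0.6×1 + 0.18×3.1591) = 2.734038

4.16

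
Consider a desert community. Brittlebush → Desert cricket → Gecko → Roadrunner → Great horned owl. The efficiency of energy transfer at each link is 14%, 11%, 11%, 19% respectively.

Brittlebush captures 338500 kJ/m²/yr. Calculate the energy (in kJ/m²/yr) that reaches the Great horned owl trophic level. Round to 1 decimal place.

108.9 kJ/m²/yr

Desert cricket: 338500 × 0.14 = 47390 kJ/m²/yr
Gecko: 47390 × 0.11 = 5212.9 kJ/m²/yr
Roadrunner: 5212.9 × 0.11 = 573.419 kJ/m²/yr
Great horned owl: 573.419 × 0.19 = 108.94961 kJ/m²/yr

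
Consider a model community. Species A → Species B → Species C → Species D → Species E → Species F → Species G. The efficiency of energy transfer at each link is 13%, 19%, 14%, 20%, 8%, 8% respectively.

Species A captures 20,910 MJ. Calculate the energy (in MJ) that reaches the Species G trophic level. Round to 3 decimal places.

Species B: 20910 × 0.13 = 2718.3 MJ
Species C: 2718.3 × 0.19 = 516.477 MJ
Species D: 516.477 × 0.14 = 72.30678 MJ
Species E: 72.30678 × 0.2 = 14.461356 MJ
Species F: 14.461356 × 0.08 = 1.15690848 MJ
Species G: 1.15690848 × 0.08 = 0.0925526784 MJ

0.093 MJ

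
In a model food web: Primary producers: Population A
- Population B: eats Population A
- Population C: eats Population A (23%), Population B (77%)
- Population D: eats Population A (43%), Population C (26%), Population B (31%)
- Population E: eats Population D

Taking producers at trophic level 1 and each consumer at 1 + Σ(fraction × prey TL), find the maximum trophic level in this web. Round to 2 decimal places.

Population B: 1 + 1 = 2
Population C: 1 + (0.23×1 + 0.77×2) = 2.77
Population D: 1 + (0.43×1 + 0.26×2.77 + 0.31×2) = 2.7702
Population E: 1 + 2.7702 = 3.7702

3.77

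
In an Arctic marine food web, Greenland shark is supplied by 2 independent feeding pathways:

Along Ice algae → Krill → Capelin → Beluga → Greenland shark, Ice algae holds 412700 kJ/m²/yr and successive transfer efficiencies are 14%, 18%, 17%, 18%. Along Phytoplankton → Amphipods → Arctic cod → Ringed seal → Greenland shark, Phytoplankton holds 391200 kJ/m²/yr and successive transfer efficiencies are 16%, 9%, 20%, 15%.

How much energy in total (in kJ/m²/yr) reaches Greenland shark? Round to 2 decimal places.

Via Ice algae: 412700 × 0.14 × 0.18 × 0.17 × 0.18 = 318.241224 kJ/m²/yr
Via Phytoplankton: 391200 × 0.16 × 0.09 × 0.2 × 0.15 = 168.9984 kJ/m²/yr
Total at Greenland shark: 318.241224 + 168.9984 = 487.239624 kJ/m²/yr

487.24 kJ/m²/yr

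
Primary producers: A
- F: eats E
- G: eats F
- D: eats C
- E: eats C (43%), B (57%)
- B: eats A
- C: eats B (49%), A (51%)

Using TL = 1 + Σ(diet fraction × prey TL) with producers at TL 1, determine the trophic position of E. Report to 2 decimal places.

B: 1 + 1 = 2
C: 1 + (0.49×2 + 0.51×1) = 2.49
D: 1 + 2.49 = 3.49
E: 1 + (0.43×2.49 + 0.57×2) = 3.2107
F: 1 + 3.2107 = 4.2107
G: 1 + 4.2107 = 5.2107

3.21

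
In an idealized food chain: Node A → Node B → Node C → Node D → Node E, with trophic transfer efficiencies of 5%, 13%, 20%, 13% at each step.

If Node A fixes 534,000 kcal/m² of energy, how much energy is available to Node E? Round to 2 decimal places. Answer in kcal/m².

Node B: 534000 × 0.05 = 26700 kcal/m²
Node C: 26700 × 0.13 = 3471 kcal/m²
Node D: 3471 × 0.2 = 694.2 kcal/m²
Node E: 694.2 × 0.13 = 90.246 kcal/m²

90.25 kcal/m²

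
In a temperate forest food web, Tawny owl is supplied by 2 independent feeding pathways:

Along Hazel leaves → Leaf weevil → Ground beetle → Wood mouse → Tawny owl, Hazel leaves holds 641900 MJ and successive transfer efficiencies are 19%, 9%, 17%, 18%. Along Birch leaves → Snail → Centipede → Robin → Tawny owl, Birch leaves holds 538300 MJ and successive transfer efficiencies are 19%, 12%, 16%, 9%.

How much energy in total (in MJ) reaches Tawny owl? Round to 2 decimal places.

512.62 MJ

Via Hazel leaves: 641900 × 0.19 × 0.09 × 0.17 × 0.18 = 335.880594 MJ
Via Birch leaves: 538300 × 0.19 × 0.12 × 0.16 × 0.09 = 176.734656 MJ
Total at Tawny owl: 335.880594 + 176.734656 = 512.61525 MJ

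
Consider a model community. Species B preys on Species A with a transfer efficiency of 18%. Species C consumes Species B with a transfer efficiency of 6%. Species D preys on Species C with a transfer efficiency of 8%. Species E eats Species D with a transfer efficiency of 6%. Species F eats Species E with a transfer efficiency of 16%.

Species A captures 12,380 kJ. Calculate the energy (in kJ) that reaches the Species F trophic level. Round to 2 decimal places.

Species B: 12380 × 0.18 = 2228.4 kJ
Species C: 2228.4 × 0.06 = 133.704 kJ
Species D: 133.704 × 0.08 = 10.69632 kJ
Species E: 10.69632 × 0.06 = 0.6417792 kJ
Species F: 0.6417792 × 0.16 = 0.102684672 kJ

0.10 kJ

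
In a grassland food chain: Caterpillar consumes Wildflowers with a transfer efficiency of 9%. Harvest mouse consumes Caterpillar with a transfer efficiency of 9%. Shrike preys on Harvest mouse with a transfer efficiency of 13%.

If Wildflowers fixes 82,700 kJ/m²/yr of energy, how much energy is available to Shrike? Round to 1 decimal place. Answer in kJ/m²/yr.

Caterpillar: 82700 × 0.09 = 7443 kJ/m²/yr
Harvest mouse: 7443 × 0.09 = 669.87 kJ/m²/yr
Shrike: 669.87 × 0.13 = 87.0831 kJ/m²/yr

87.1 kJ/m²/yr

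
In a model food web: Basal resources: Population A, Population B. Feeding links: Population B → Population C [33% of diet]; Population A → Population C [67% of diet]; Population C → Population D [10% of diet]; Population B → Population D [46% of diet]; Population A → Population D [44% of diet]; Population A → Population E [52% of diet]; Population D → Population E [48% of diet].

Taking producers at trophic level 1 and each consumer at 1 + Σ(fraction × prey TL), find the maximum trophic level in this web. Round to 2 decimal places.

Population C: 1 + (0.33×1 + 0.67×1) = 2
Population D: 1 + (0.1×2 + 0.46×1 + 0.44×1) = 2.1
Population E: 1 + (0.52×1 + 0.48×2.1) = 2.528

2.53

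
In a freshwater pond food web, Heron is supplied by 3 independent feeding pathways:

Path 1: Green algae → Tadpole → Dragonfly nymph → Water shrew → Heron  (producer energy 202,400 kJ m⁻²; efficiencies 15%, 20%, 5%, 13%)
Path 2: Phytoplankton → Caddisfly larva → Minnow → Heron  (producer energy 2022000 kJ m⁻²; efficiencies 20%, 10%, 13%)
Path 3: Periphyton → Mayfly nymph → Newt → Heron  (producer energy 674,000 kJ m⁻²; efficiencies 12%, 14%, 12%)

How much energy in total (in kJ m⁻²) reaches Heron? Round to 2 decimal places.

6655.45 kJ m⁻²

Path 1: 202400 × 0.15 × 0.2 × 0.05 × 0.13 = 39.468 kJ m⁻²
Path 2: 2022000 × 0.2 × 0.1 × 0.13 = 5257.2 kJ m⁻²
Path 3: 674000 × 0.12 × 0.14 × 0.12 = 1358.784 kJ m⁻²
Total at Heron: 39.468 + 5257.2 + 1358.784 = 6655.452 kJ m⁻²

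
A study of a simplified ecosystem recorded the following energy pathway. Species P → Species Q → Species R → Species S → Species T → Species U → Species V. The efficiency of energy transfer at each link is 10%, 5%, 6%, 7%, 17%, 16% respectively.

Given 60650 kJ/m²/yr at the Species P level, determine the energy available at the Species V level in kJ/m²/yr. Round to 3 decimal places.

0.035 kJ/m²/yr

Species Q: 60650 × 0.1 = 6065 kJ/m²/yr
Species R: 6065 × 0.05 = 303.25 kJ/m²/yr
Species S: 303.25 × 0.06 = 18.195 kJ/m²/yr
Species T: 18.195 × 0.07 = 1.27365 kJ/m²/yr
Species U: 1.27365 × 0.17 = 0.2165205 kJ/m²/yr
Species V: 0.2165205 × 0.16 = 0.03464328 kJ/m²/yr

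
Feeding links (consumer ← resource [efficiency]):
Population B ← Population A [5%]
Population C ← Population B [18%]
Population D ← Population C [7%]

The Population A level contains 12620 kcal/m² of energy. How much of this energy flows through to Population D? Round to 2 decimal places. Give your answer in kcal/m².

Population B: 12620 × 0.05 = 631 kcal/m²
Population C: 631 × 0.18 = 113.58 kcal/m²
Population D: 113.58 × 0.07 = 7.9506 kcal/m²

7.95 kcal/m²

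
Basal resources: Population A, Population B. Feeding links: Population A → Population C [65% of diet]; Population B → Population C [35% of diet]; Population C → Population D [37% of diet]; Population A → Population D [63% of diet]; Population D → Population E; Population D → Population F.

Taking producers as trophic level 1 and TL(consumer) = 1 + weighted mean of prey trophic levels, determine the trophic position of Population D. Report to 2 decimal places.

Population C: 1 + (0.65×1 + 0.35×1) = 2
Population D: 1 + (0.37×2 + 0.63×1) = 2.37
Population E: 1 + 2.37 = 3.37
Population F: 1 + 2.37 = 3.37

2.37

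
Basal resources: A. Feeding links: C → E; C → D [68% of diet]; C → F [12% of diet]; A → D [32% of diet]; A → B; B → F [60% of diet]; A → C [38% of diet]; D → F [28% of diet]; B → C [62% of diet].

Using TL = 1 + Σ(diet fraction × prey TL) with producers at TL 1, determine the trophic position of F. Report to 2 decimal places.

3.38

B: 1 + 1 = 2
C: 1 + (0.62×2 + 0.38×1) = 2.62
D: 1 + (0.68×2.62 + 0.32×1) = 3.1016
E: 1 + 2.62 = 3.62
F: 1 + (0.12×2.62 + 0.28×3.1016 + 0.6×2) = 3.382848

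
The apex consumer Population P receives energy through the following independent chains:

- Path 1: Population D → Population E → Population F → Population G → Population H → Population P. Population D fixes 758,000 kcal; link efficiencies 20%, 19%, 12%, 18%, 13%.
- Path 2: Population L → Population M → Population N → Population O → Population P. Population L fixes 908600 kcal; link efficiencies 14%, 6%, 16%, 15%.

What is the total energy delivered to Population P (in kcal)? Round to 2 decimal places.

264.06 kcal

Path 1: 758000 × 0.2 × 0.19 × 0.12 × 0.18 × 0.13 = 80.881632 kcal
Path 2: 908600 × 0.14 × 0.06 × 0.16 × 0.15 = 183.17376 kcal
Total at Population P: 80.881632 + 183.17376 = 264.055392 kcal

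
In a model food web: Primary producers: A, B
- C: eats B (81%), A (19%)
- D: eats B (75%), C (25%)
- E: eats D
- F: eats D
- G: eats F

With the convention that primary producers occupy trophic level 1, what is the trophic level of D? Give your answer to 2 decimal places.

2.25

C: 1 + (0.81×1 + 0.19×1) = 2
D: 1 + (0.75×1 + 0.25×2) = 2.25
E: 1 + 2.25 = 3.25
F: 1 + 2.25 = 3.25
G: 1 + 3.25 = 4.25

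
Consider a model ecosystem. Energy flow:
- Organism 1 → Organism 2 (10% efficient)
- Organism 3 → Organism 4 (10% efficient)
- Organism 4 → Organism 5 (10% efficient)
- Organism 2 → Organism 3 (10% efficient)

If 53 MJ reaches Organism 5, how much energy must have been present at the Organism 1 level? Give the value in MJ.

Cumulative transfer efficiency: 0.1 × 0.1 × 0.1 × 0.1 = 0.0001
Organism 1 energy = 53 / 0.0001 = 530000 MJ

530000 MJ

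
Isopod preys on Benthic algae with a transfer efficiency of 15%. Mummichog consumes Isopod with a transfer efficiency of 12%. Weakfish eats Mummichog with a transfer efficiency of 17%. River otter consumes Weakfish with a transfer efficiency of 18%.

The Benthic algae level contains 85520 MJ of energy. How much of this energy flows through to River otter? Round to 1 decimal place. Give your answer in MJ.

47.1 MJ

Isopod: 85520 × 0.15 = 12828 MJ
Mummichog: 12828 × 0.12 = 1539.36 MJ
Weakfish: 1539.36 × 0.17 = 261.6912 MJ
River otter: 261.6912 × 0.18 = 47.104416 MJ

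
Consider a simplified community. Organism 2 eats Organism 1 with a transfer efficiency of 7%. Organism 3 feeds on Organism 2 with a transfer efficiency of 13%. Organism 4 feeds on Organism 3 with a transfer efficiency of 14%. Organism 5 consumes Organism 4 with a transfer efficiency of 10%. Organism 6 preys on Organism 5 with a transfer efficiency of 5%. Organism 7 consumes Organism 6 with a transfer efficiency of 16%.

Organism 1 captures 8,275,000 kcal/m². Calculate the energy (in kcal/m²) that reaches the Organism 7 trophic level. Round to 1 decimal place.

8.4 kcal/m²

Organism 2: 8275000 × 0.07 = 579250 kcal/m²
Organism 3: 579250 × 0.13 = 75302.5 kcal/m²
Organism 4: 75302.5 × 0.14 = 10542.35 kcal/m²
Organism 5: 10542.35 × 0.1 = 1054.235 kcal/m²
Organism 6: 1054.235 × 0.05 = 52.71175 kcal/m²
Organism 7: 52.71175 × 0.16 = 8.43388 kcal/m²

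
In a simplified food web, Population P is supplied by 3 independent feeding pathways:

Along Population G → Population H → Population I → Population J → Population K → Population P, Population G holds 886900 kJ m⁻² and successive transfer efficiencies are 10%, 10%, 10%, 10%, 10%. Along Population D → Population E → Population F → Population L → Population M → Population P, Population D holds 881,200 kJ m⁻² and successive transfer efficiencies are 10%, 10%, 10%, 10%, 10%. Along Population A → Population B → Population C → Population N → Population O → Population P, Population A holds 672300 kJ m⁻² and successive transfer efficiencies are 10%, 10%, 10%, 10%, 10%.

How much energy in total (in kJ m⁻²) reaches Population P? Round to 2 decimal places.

24.40 kJ m⁻²

Via Population G: 886900 × 0.1 × 0.1 × 0.1 × 0.1 × 0.1 = 8.869 kJ m⁻²
Via Population D: 881200 × 0.1 × 0.1 × 0.1 × 0.1 × 0.1 = 8.812 kJ m⁻²
Via Population A: 672300 × 0.1 × 0.1 × 0.1 × 0.1 × 0.1 = 6.723 kJ m⁻²
Total at Population P: 8.869 + 8.812 + 6.723 = 24.404 kJ m⁻²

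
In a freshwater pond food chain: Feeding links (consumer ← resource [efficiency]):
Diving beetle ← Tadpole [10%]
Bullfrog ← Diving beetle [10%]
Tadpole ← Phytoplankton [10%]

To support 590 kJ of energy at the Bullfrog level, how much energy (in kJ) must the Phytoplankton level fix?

590000 kJ

Cumulative transfer efficiency: 0.1 × 0.1 × 0.1 = 0.001
Phytoplankton energy = 590 / 0.001 = 590000 kJ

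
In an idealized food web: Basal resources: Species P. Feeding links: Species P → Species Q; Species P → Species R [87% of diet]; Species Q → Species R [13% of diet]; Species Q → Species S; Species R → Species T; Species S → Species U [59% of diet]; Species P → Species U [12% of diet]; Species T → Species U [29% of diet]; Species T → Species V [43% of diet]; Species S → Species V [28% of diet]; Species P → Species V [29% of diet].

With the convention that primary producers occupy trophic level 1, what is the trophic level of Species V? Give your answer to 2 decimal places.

Species Q: 1 + 1 = 2
Species R: 1 + (0.87×1 + 0.13×2) = 2.13
Species S: 1 + 2 = 3
Species T: 1 + 2.13 = 3.13
Species U: 1 + (0.59×3 + 0.12×1 + 0.29×3.13) = 3.7977
Species V: 1 + (0.43×3.13 + 0.28×3 + 0.29×1) = 3.4759

3.48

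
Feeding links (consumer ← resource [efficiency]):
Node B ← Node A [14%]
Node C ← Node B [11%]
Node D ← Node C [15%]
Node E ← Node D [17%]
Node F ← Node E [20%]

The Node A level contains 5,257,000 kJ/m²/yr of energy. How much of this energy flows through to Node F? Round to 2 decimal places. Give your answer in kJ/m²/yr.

412.88 kJ/m²/yr

Node B: 5257000 × 0.14 = 735980 kJ/m²/yr
Node C: 735980 × 0.11 = 80957.8 kJ/m²/yr
Node D: 80957.8 × 0.15 = 12143.67 kJ/m²/yr
Node E: 12143.67 × 0.17 = 2064.4239 kJ/m²/yr
Node F: 2064.4239 × 0.2 = 412.88478 kJ/m²/yr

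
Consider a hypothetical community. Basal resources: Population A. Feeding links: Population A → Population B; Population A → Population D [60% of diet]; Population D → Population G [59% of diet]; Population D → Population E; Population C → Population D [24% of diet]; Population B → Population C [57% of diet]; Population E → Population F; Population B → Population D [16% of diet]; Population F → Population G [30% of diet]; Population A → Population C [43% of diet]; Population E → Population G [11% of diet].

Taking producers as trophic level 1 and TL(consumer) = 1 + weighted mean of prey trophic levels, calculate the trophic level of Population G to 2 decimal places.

4.25

Population B: 1 + 1 = 2
Population C: 1 + (0.57×2 + 0.43×1) = 2.57
Population D: 1 + (0.24×2.57 + 0.6×1 + 0.16×2) = 2.5368
Population E: 1 + 2.5368 = 3.5368
Population F: 1 + 3.5368 = 4.5368
Population G: 1 + (0.59×2.5368 + 0.11×3.5368 + 0.3×4.5368) = 4.2468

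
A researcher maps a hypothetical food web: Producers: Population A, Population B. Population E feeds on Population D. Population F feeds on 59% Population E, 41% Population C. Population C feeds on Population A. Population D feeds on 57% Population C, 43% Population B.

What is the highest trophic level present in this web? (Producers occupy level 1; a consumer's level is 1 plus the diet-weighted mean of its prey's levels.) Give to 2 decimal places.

Population C: 1 + 1 = 2
Population D: 1 + (0.57×2 + 0.43×1) = 2.57
Population E: 1 + 2.57 = 3.57
Population F: 1 + (0.59×3.57 + 0.41×2) = 3.9263

3.93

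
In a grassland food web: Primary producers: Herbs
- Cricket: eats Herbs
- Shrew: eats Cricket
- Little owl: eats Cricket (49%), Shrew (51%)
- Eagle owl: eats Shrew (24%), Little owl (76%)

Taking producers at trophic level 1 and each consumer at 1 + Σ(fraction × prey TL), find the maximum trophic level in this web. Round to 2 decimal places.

Cricket: 1 + 1 = 2
Shrew: 1 + 2 = 3
Little owl: 1 + (0.49×2 + 0.51×3) = 3.51
Eagle owl: 1 + (0.24×3 + 0.76×3.51) = 4.3876

4.39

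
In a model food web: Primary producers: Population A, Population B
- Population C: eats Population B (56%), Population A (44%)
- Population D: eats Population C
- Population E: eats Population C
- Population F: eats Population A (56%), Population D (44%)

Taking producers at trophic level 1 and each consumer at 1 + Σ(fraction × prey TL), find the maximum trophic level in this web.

3

Population C: 1 + (0.56×1 + 0.44×1) = 2
Population D: 1 + 2 = 3
Population E: 1 + 2 = 3
Population F: 1 + (0.56×1 + 0.44×3) = 2.88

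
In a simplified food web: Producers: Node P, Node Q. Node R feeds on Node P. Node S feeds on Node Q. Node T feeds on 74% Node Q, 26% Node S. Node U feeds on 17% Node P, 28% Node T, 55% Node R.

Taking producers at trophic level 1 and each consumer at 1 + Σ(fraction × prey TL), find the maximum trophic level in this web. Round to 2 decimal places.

Node R: 1 + 1 = 2
Node S: 1 + 1 = 2
Node T: 1 + (0.74×1 + 0.26×2) = 2.26
Node U: 1 + (0.17×1 + 0.28×2.26 + 0.55×2) = 2.9028

2.90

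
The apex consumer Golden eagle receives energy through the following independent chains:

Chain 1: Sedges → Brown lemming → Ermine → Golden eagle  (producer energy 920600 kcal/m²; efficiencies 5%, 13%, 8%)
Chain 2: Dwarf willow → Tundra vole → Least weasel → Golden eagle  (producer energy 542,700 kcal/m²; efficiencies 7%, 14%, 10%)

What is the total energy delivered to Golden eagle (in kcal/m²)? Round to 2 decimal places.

Chain 1: 920600 × 0.05 × 0.13 × 0.08 = 478.712 kcal/m²
Chain 2: 542700 × 0.07 × 0.14 × 0.1 = 531.846 kcal/m²
Total at Golden eagle: 478.712 + 531.846 = 1010.558 kcal/m²

1010.56 kcal/m²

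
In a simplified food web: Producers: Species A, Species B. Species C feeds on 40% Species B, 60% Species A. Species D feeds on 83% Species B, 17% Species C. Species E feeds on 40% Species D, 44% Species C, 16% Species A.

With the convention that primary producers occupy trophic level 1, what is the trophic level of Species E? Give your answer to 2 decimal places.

Species C: 1 + (0.4×1 + 0.6×1) = 2
Species D: 1 + (0.83×1 + 0.17×2) = 2.17
Species E: 1 + (0.4×2.17 + 0.44×2 + 0.16×1) = 2.908

2.91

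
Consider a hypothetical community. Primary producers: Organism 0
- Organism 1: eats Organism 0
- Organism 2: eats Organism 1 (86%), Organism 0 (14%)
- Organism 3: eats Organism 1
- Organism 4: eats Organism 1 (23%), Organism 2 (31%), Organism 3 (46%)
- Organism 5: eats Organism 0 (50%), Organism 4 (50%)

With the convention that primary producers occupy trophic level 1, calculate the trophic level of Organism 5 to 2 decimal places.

Organism 1: 1 + 1 = 2
Organism 2: 1 + (0.86×2 + 0.14×1) = 2.86
Organism 3: 1 + 2 = 3
Organism 4: 1 + (0.23×2 + 0.31×2.86 + 0.46×3) = 3.7266
Organism 5: 1 + (0.5×1 + 0.5×3.7266) = 3.3633

3.36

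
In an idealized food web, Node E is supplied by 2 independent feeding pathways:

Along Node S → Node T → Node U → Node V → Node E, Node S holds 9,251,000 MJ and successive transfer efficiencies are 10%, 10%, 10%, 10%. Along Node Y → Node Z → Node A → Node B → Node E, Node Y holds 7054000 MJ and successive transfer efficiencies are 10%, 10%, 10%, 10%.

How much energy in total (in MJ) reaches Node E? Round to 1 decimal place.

1630.5 MJ

Via Node S: 9251000 × 0.1 × 0.1 × 0.1 × 0.1 = 925.1 MJ
Via Node Y: 7054000 × 0.1 × 0.1 × 0.1 × 0.1 = 705.4 MJ
Total at Node E: 925.1 + 705.4 = 1630.5 MJ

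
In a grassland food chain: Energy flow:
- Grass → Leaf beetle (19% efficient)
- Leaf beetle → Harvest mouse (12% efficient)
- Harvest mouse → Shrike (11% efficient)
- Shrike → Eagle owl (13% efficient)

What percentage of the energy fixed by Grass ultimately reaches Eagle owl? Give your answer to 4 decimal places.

Product of link efficiencies: 0.19 × 0.12 × 0.11 × 0.13 = 0.00032604
As a percentage: 0.00032604 × 100 = 0.0326%

0.0326%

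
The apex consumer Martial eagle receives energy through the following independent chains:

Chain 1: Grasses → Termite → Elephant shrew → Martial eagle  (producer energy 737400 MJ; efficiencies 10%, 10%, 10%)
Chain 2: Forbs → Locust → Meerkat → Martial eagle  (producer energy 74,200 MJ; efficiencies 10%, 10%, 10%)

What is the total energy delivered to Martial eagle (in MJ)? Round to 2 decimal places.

811.60 MJ

Chain 1: 737400 × 0.1 × 0.1 × 0.1 = 737.4 MJ
Chain 2: 74200 × 0.1 × 0.1 × 0.1 = 74.2 MJ
Total at Martial eagle: 737.4 + 74.2 = 811.6 MJ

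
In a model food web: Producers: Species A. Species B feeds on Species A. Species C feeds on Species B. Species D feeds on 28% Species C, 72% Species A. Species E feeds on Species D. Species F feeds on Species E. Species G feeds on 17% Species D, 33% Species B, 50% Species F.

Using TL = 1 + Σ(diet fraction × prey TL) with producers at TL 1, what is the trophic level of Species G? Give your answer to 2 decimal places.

Species B: 1 + 1 = 2
Species C: 1 + 2 = 3
Species D: 1 + (0.28×3 + 0.72×1) = 2.56
Species E: 1 + 2.56 = 3.56
Species F: 1 + 3.56 = 4.56
Species G: 1 + (0.17×2.56 + 0.33×2 + 0.5×4.56) = 4.3752

4.38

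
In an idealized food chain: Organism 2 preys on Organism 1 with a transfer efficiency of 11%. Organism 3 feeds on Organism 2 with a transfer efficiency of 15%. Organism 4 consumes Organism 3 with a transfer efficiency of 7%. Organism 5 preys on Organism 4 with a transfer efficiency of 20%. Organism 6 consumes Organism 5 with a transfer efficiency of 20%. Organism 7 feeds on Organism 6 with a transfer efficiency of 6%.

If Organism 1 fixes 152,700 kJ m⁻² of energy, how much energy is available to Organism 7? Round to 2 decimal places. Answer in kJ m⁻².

0.42 kJ m⁻²

Organism 2: 152700 × 0.11 = 16797 kJ m⁻²
Organism 3: 16797 × 0.15 = 2519.55 kJ m⁻²
Organism 4: 2519.55 × 0.07 = 176.3685 kJ m⁻²
Organism 5: 176.3685 × 0.2 = 35.2737 kJ m⁻²
Organism 6: 35.2737 × 0.2 = 7.05474 kJ m⁻²
Organism 7: 7.05474 × 0.06 = 0.4232844 kJ m⁻²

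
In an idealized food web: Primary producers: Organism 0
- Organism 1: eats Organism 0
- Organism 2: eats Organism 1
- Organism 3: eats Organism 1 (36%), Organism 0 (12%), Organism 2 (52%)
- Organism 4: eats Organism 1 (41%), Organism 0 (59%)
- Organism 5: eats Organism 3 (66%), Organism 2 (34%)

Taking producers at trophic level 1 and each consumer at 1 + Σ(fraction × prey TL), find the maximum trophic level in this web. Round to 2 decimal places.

4.26

Organism 1: 1 + 1 = 2
Organism 2: 1 + 2 = 3
Organism 3: 1 + (0.36×2 + 0.12×1 + 0.52×3) = 3.4
Organism 4: 1 + (0.41×2 + 0.59×1) = 2.41
Organism 5: 1 + (0.66×3.4 + 0.34×3) = 4.264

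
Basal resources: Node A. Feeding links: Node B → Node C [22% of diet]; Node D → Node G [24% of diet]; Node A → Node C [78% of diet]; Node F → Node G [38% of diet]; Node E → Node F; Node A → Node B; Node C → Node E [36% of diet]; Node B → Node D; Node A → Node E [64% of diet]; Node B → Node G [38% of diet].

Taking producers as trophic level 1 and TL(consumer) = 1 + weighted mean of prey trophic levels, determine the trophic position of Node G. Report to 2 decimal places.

Node B: 1 + 1 = 2
Node C: 1 + (0.78×1 + 0.22×2) = 2.22
Node D: 1 + 2 = 3
Node E: 1 + (0.64×1 + 0.36×2.22) = 2.4392
Node F: 1 + 2.4392 = 3.4392
Node G: 1 + (0.38×3.4392 + 0.38×2 + 0.24×3) = 3.786896

3.79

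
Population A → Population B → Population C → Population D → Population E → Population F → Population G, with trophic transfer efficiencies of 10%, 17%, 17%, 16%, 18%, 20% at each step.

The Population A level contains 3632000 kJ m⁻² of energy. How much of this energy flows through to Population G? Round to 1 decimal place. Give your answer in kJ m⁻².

60.5 kJ m⁻²

Population B: 3632000 × 0.1 = 363200 kJ m⁻²
Population C: 363200 × 0.17 = 61744 kJ m⁻²
Population D: 61744 × 0.17 = 10496.48 kJ m⁻²
Population E: 10496.48 × 0.16 = 1679.4368 kJ m⁻²
Population F: 1679.4368 × 0.18 = 302.298624 kJ m⁻²
Population G: 302.298624 × 0.2 = 60.4597248 kJ m⁻²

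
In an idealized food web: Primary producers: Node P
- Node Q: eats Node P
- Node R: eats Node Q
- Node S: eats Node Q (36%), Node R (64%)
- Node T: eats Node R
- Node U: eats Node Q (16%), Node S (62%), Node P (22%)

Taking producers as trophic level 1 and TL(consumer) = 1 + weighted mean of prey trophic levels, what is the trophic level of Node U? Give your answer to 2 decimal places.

Node Q: 1 + 1 = 2
Node R: 1 + 2 = 3
Node S: 1 + (0.36×2 + 0.64×3) = 3.64
Node T: 1 + 3 = 4
Node U: 1 + (0.16×2 + 0.62×3.64 + 0.22×1) = 3.7968

3.80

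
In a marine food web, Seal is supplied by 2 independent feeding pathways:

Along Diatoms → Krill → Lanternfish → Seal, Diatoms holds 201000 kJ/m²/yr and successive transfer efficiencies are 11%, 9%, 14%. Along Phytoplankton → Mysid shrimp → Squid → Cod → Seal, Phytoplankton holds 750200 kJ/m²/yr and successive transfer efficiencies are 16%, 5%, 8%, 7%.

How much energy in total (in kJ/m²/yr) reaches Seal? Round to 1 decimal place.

312.2 kJ/m²/yr

Via Diatoms: 201000 × 0.11 × 0.09 × 0.14 = 278.586 kJ/m²/yr
Via Phytoplankton: 750200 × 0.16 × 0.05 × 0.08 × 0.07 = 33.60896 kJ/m²/yr
Total at Seal: 278.586 + 33.60896 = 312.19496 kJ/m²/yr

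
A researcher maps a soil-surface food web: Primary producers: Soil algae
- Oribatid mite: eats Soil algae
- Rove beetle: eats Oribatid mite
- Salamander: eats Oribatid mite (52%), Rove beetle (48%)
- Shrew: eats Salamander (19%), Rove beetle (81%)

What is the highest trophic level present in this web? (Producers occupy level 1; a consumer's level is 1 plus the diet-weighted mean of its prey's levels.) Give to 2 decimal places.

Oribatid mite: 1 + 1 = 2
Rove beetle: 1 + 2 = 3
Salamander: 1 + (0.52×2 + 0.48×3) = 3.48
Shrew: 1 + (0.19×3.48 + 0.81×3) = 4.0912

4.09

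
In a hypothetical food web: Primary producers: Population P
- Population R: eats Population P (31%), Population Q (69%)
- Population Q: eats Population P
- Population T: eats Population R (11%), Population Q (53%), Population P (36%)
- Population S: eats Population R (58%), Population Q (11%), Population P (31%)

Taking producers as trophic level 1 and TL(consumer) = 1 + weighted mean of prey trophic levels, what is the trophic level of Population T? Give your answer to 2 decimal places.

2.72

Population Q: 1 + 1 = 2
Population R: 1 + (0.31×1 + 0.69×2) = 2.69
Population S: 1 + (0.58×2.69 + 0.11×2 + 0.31×1) = 3.0902
Population T: 1 + (0.11×2.69 + 0.53×2 + 0.36×1) = 2.7159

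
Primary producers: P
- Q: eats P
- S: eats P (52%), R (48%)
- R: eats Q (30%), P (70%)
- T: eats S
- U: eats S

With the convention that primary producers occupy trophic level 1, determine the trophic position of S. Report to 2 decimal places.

Q: 1 + 1 = 2
R: 1 + (0.3×2 + 0.7×1) = 2.3
S: 1 + (0.52×1 + 0.48×2.3) = 2.624
T: 1 + 2.624 = 3.624
U: 1 + 2.624 = 3.624

2.62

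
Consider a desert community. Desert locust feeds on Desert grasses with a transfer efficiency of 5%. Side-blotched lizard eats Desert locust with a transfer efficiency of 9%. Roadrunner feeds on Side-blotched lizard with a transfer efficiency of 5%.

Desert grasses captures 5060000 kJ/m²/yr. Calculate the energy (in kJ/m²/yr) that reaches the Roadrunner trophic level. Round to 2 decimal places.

1138.50 kJ/m²/yr

Desert locust: 5060000 × 0.05 = 253000 kJ/m²/yr
Side-blotched lizard: 253000 × 0.09 = 22770 kJ/m²/yr
Roadrunner: 22770 × 0.05 = 1138.5 kJ/m²/yr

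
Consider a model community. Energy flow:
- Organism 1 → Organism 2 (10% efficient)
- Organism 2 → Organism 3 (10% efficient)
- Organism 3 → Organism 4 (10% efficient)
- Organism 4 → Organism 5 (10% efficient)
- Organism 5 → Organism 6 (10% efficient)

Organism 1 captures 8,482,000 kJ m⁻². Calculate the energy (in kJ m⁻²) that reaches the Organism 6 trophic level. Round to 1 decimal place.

Organism 2: 8482000 × 0.1 = 848200 kJ m⁻²
Organism 3: 848200 × 0.1 = 84820 kJ m⁻²
Organism 4: 84820 × 0.1 = 8482 kJ m⁻²
Organism 5: 8482 × 0.1 = 848.2 kJ m⁻²
Organism 6: 848.2 × 0.1 = 84.82 kJ m⁻²

84.8 kJ m⁻²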